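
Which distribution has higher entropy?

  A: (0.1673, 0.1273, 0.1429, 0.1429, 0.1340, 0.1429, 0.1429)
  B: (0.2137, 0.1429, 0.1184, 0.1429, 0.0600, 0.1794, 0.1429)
A

Both distributions are close to uniform, making this a harder comparison.

H(A) = 2.8028 bits
H(B) = 2.7315 bits

The distribution closer to uniform has higher entropy.
Answer: A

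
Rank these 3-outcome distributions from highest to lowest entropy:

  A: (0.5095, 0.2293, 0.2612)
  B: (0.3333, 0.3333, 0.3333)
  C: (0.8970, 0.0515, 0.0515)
B > A > C

Key insight: Entropy is maximized by uniform distributions and minimized by concentrated distributions.

- Uniform distributions have maximum entropy log₂(3) = 1.5850 bits
- The more "peaked" or concentrated a distribution, the lower its entropy

Entropies:
  H(A) = 1.4888 bits
  H(B) = 1.5850 bits
  H(C) = 0.5814 bits

Ranking: B > A > C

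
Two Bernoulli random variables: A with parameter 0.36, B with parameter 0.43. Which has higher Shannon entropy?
B

For binary distributions, entropy is maximized at p=0.5 and decreases as p moves toward 0 or 1.

H(A) = H(0.36) = 0.9427 bits
H(B) = H(0.43) = 0.9858 bits

Distribution B (p=0.43) is closer to uniform (p=0.5), so it has higher entropy.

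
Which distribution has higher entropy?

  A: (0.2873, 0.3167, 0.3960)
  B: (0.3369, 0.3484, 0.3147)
B

Both distributions are close to uniform, making this a harder comparison.

H(A) = 1.5715 bits
H(B) = 1.5837 bits

The distribution closer to uniform has higher entropy.
Answer: B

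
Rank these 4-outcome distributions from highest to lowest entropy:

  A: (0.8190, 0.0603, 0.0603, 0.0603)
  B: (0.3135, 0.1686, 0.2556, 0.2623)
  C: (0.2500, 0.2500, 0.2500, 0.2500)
C > B > A

Key insight: Entropy is maximized by uniform distributions and minimized by concentrated distributions.

- Uniform distributions have maximum entropy log₂(4) = 2.0000 bits
- The more "peaked" or concentrated a distribution, the lower its entropy

Entropies:
  H(A) = 0.9691 bits
  H(B) = 1.9671 bits
  H(C) = 2.0000 bits

Ranking: C > B > A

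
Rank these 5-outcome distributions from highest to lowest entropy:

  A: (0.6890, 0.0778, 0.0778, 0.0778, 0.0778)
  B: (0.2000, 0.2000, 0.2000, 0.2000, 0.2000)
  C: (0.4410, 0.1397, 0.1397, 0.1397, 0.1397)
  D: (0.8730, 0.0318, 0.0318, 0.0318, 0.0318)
B > C > A > D

Key insight: Entropy is maximized by uniform distributions and minimized by concentrated distributions.

Entropies:
  H(A) = 1.5163 bits
  H(B) = 2.3219 bits
  H(C) = 2.1079 bits
  H(D) = 0.8032 bits

Ranking: B > C > A > D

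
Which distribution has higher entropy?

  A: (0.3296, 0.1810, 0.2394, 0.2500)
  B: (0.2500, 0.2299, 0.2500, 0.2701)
B

Both distributions are close to uniform, making this a harder comparison.

H(A) = 1.9678 bits
H(B) = 1.9977 bits

The distribution closer to uniform has higher entropy.
Answer: B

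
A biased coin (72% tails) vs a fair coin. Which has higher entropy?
Fair coin

The fair coin is uniform (p=0.5), maximizing binary entropy at 1 bit. The biased coin has H(0.72) ≈ 0.855 bits — its outcome is more predictable, so its entropy is lower.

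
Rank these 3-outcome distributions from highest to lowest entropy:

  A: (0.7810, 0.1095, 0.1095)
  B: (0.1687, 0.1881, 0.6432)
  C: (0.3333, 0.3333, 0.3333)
C > B > A

Key insight: Entropy is maximized by uniform distributions and minimized by concentrated distributions.

- Uniform distributions have maximum entropy log₂(3) = 1.5850 bits
- The more "peaked" or concentrated a distribution, the lower its entropy

Entropies:
  H(A) = 0.9773 bits
  H(B) = 1.2960 bits
  H(C) = 1.5850 bits

Ranking: C > B > A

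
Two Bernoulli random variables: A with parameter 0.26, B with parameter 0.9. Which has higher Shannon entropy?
A

For binary distributions, entropy is maximized at p=0.5 and decreases as p moves toward 0 or 1.

H(A) = H(0.26) = 0.8267 bits
H(B) = H(0.9) = 0.4690 bits

Distribution A (p=0.26) is closer to uniform (p=0.5), so it has higher entropy.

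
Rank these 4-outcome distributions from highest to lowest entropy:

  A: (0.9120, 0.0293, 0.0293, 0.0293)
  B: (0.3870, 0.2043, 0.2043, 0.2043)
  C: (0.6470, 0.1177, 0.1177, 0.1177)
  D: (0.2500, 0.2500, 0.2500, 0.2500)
D > B > C > A

Key insight: Entropy is maximized by uniform distributions and minimized by concentrated distributions.

Entropies:
  H(A) = 0.5692 bits
  H(B) = 1.9344 bits
  H(C) = 1.4962 bits
  H(D) = 2.0000 bits

Ranking: D > B > C > A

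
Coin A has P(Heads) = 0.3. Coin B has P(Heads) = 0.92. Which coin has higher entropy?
A

For binary distributions, entropy is maximized at p=0.5 and decreases as p moves toward 0 or 1.

H(A) = H(0.3) = 0.8813 bits
H(B) = H(0.92) = 0.4022 bits

Distribution A (p=0.3) is closer to uniform (p=0.5), so it has higher entropy.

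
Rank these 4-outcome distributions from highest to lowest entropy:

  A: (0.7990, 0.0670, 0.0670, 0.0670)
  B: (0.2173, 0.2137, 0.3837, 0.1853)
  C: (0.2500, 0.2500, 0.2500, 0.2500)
C > B > A

Key insight: Entropy is maximized by uniform distributions and minimized by concentrated distributions.

- Uniform distributions have maximum entropy log₂(4) = 2.0000 bits
- The more "peaked" or concentrated a distribution, the lower its entropy

Entropies:
  H(A) = 1.0425 bits
  H(B) = 1.9352 bits
  H(C) = 2.0000 bits

Ranking: C > B > A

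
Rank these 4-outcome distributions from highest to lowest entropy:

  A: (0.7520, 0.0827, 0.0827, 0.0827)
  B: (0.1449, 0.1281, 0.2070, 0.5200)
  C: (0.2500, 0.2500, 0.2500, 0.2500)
C > B > A

Key insight: Entropy is maximized by uniform distributions and minimized by concentrated distributions.

- Uniform distributions have maximum entropy log₂(4) = 2.0000 bits
- The more "peaked" or concentrated a distribution, the lower its entropy

Entropies:
  H(A) = 1.2012 bits
  H(B) = 1.7446 bits
  H(C) = 2.0000 bits

Ranking: C > B > A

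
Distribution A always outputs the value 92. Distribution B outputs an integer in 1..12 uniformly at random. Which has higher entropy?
B

A is deterministic, so H(A) = 0. B is uniform over 12 outcomes, so H(B) = log₂(12) = 3.585 bits. Any distribution with genuine randomness has higher entropy than a deterministic one.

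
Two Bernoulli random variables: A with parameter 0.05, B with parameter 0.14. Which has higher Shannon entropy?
B

For binary distributions, entropy is maximized at p=0.5 and decreases as p moves toward 0 or 1.

H(A) = H(0.05) = 0.2864 bits
H(B) = H(0.14) = 0.5842 bits

Distribution B (p=0.14) is closer to uniform (p=0.5), so it has higher entropy.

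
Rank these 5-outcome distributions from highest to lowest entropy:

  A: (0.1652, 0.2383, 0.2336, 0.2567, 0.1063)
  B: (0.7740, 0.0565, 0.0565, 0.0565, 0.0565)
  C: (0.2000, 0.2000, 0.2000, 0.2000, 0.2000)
C > A > B

Key insight: Entropy is maximized by uniform distributions and minimized by concentrated distributions.

- Uniform distributions have maximum entropy log₂(5) = 2.3219 bits
- The more "peaked" or concentrated a distribution, the lower its entropy

Entropies:
  H(A) = 2.2596 bits
  H(B) = 1.2230 bits
  H(C) = 2.3219 bits

Ranking: C > A > B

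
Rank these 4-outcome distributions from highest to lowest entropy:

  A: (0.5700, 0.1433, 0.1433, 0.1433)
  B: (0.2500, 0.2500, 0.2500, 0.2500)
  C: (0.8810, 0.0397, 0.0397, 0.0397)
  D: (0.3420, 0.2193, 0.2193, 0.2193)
B > D > A > C

Key insight: Entropy is maximized by uniform distributions and minimized by concentrated distributions.

Entropies:
  H(A) = 1.6673 bits
  H(B) = 2.0000 bits
  H(C) = 0.7151 bits
  H(D) = 1.9696 bits

Ranking: B > D > A > C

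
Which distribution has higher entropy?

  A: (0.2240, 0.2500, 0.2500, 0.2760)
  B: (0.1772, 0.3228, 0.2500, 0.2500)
A

Both distributions are close to uniform, making this a harder comparison.

H(A) = 1.9961 bits
H(B) = 1.9690 bits

The distribution closer to uniform has higher entropy.
Answer: A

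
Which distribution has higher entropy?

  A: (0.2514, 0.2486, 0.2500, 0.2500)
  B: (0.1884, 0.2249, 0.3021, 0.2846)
A

Both distributions are close to uniform, making this a harder comparison.

H(A) = 2.0000 bits
H(B) = 1.9755 bits

The distribution closer to uniform has higher entropy.
Answer: A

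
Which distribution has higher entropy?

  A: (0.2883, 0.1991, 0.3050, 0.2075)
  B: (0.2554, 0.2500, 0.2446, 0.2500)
B

Both distributions are close to uniform, making this a harder comparison.

H(A) = 1.9743 bits
H(B) = 1.9998 bits

The distribution closer to uniform has higher entropy.
Answer: B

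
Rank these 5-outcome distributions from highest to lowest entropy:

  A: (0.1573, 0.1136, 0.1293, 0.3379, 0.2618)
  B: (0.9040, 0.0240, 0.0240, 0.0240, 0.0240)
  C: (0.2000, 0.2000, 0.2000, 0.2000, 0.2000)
C > A > B

Key insight: Entropy is maximized by uniform distributions and minimized by concentrated distributions.

- Uniform distributions have maximum entropy log₂(5) = 2.3219 bits
- The more "peaked" or concentrated a distribution, the lower its entropy

Entropies:
  H(A) = 2.1930 bits
  H(B) = 0.6482 bits
  H(C) = 2.3219 bits

Ranking: C > A > B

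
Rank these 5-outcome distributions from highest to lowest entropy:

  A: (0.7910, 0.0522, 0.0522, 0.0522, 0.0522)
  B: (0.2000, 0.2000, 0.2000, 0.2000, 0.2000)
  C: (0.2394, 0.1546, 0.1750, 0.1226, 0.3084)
B > C > A

Key insight: Entropy is maximized by uniform distributions and minimized by concentrated distributions.

- Uniform distributions have maximum entropy log₂(5) = 2.3219 bits
- The more "peaked" or concentrated a distribution, the lower its entropy

Entropies:
  H(A) = 1.1576 bits
  H(B) = 2.3219 bits
  H(C) = 2.2448 bits

Ranking: B > C > A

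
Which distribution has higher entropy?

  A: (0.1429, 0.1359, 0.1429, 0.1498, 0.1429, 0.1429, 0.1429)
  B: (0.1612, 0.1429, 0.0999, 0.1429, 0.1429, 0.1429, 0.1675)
A

Both distributions are close to uniform, making this a harder comparison.

H(A) = 2.8069 bits
H(B) = 2.7924 bits

The distribution closer to uniform has higher entropy.
Answer: A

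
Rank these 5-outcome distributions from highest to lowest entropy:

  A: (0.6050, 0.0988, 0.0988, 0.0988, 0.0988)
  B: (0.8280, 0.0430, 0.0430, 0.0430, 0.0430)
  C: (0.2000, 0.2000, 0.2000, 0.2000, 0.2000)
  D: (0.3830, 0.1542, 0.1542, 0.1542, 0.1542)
C > D > A > B

Key insight: Entropy is maximized by uniform distributions and minimized by concentrated distributions.

Entropies:
  H(A) = 1.7580 bits
  H(B) = 1.0063 bits
  H(C) = 2.3219 bits
  H(D) = 2.1941 bits

Ranking: C > D > A > B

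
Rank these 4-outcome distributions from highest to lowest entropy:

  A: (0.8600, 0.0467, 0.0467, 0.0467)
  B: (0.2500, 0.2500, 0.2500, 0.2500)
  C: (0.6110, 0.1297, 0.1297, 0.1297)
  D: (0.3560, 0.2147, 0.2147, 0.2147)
B > D > C > A

Key insight: Entropy is maximized by uniform distributions and minimized by concentrated distributions.

Entropies:
  H(A) = 0.8061 bits
  H(B) = 2.0000 bits
  H(C) = 1.5807 bits
  H(D) = 1.9600 bits

Ranking: B > D > C > A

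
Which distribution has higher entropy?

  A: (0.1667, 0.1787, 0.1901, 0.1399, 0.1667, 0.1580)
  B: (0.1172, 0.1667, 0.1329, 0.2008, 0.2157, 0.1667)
A

Both distributions are close to uniform, making this a harder comparison.

H(A) = 2.5785 bits
H(B) = 2.5535 bits

The distribution closer to uniform has higher entropy.
Answer: A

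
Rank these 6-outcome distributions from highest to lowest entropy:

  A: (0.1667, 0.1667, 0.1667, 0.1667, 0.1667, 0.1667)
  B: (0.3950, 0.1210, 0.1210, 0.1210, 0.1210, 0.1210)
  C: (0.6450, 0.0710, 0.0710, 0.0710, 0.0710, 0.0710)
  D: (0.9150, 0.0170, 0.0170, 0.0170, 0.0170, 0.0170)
A > B > C > D

Key insight: Entropy is maximized by uniform distributions and minimized by concentrated distributions.

Entropies:
  H(A) = 2.5850 bits
  H(B) = 2.3727 bits
  H(C) = 1.7627 bits
  H(D) = 0.6169 bits

Ranking: A > B > C > D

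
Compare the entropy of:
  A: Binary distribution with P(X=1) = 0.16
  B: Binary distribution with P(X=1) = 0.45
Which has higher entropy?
B

For binary distributions, entropy is maximized at p=0.5 and decreases as p moves toward 0 or 1.

H(A) = H(0.16) = 0.6343 bits
H(B) = H(0.45) = 0.9928 bits

Distribution B (p=0.45) is closer to uniform (p=0.5), so it has higher entropy.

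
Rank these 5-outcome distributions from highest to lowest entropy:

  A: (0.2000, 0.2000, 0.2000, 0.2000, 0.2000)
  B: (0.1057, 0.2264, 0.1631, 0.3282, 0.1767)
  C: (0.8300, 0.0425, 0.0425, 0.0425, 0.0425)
A > B > C

Key insight: Entropy is maximized by uniform distributions and minimized by concentrated distributions.

- Uniform distributions have maximum entropy log₂(5) = 2.3219 bits
- The more "peaked" or concentrated a distribution, the lower its entropy

Entropies:
  H(A) = 2.3219 bits
  H(B) = 2.2239 bits
  H(C) = 0.9977 bits

Ranking: A > B > C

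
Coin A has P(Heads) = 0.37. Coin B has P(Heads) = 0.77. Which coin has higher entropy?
A

For binary distributions, entropy is maximized at p=0.5 and decreases as p moves toward 0 or 1.

H(A) = H(0.37) = 0.9507 bits
H(B) = H(0.77) = 0.7780 bits

Distribution A (p=0.37) is closer to uniform (p=0.5), so it has higher entropy.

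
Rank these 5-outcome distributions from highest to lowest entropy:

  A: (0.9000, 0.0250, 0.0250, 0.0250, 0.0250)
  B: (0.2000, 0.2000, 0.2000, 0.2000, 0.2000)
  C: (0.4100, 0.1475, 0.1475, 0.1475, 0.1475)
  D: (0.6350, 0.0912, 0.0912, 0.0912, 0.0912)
B > C > D > A

Key insight: Entropy is maximized by uniform distributions and minimized by concentrated distributions.

Entropies:
  H(A) = 0.6690 bits
  H(B) = 2.3219 bits
  H(C) = 2.1565 bits
  H(D) = 1.6768 bits

Ranking: B > C > D > A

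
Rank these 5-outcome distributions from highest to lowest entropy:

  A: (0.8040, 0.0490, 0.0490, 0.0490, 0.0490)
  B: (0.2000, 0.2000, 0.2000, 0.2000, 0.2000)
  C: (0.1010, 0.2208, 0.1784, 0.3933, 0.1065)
B > C > A

Key insight: Entropy is maximized by uniform distributions and minimized by concentrated distributions.

- Uniform distributions have maximum entropy log₂(5) = 2.3219 bits
- The more "peaked" or concentrated a distribution, the lower its entropy

Entropies:
  H(A) = 1.1059 bits
  H(B) = 2.3219 bits
  H(C) = 2.1325 bits

Ranking: B > C > A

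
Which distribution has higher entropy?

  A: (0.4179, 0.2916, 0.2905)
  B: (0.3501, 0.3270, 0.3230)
B

Both distributions are close to uniform, making this a harder comparison.

H(A) = 1.5626 bits
H(B) = 1.5840 bits

The distribution closer to uniform has higher entropy.
Answer: B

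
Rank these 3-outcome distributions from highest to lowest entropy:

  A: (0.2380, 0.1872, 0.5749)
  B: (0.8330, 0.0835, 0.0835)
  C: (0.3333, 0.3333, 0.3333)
C > A > B

Key insight: Entropy is maximized by uniform distributions and minimized by concentrated distributions.

- Uniform distributions have maximum entropy log₂(3) = 1.5850 bits
- The more "peaked" or concentrated a distribution, the lower its entropy

Entropies:
  H(A) = 1.4045 bits
  H(B) = 0.8178 bits
  H(C) = 1.5850 bits

Ranking: C > A > B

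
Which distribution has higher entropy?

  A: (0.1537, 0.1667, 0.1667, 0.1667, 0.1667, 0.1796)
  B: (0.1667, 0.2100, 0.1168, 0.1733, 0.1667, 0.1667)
A

Both distributions are close to uniform, making this a harder comparison.

H(A) = 2.5835 bits
H(B) = 2.5652 bits

The distribution closer to uniform has higher entropy.
Answer: A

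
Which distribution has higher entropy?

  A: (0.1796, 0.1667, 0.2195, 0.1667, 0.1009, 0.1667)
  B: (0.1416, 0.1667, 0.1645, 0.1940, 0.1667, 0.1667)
B

Both distributions are close to uniform, making this a harder comparison.

H(A) = 2.5515 bits
H(B) = 2.5790 bits

The distribution closer to uniform has higher entropy.
Answer: B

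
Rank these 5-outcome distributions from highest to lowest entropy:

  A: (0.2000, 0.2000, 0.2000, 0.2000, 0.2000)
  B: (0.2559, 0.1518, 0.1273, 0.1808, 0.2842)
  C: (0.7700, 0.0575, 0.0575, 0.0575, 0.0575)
A > B > C

Key insight: Entropy is maximized by uniform distributions and minimized by concentrated distributions.

- Uniform distributions have maximum entropy log₂(5) = 2.3219 bits
- The more "peaked" or concentrated a distribution, the lower its entropy

Entropies:
  H(A) = 2.3219 bits
  H(B) = 2.2566 bits
  H(C) = 1.2380 bits

Ranking: A > B > C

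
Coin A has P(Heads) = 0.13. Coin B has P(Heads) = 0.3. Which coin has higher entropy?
B

For binary distributions, entropy is maximized at p=0.5 and decreases as p moves toward 0 or 1.

H(A) = H(0.13) = 0.5574 bits
H(B) = H(0.3) = 0.8813 bits

Distribution B (p=0.3) is closer to uniform (p=0.5), so it has higher entropy.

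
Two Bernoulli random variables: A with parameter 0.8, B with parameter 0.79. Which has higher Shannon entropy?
B

For binary distributions, entropy is maximized at p=0.5 and decreases as p moves toward 0 or 1.

H(A) = H(0.8) = 0.7219 bits
H(B) = H(0.79) = 0.7415 bits

Distribution B (p=0.79) is closer to uniform (p=0.5), so it has higher entropy.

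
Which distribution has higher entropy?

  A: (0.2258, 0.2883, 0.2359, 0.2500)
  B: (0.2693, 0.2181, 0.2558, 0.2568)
B

Both distributions are close to uniform, making this a harder comparison.

H(A) = 1.9936 bits
H(B) = 1.9957 bits

The distribution closer to uniform has higher entropy.
Answer: B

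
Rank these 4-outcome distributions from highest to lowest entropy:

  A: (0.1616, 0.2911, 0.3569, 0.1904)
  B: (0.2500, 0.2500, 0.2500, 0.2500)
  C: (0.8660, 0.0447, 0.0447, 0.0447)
B > A > C

Key insight: Entropy is maximized by uniform distributions and minimized by concentrated distributions.

- Uniform distributions have maximum entropy log₂(4) = 2.0000 bits
- The more "peaked" or concentrated a distribution, the lower its entropy

Entropies:
  H(A) = 1.9293 bits
  H(B) = 2.0000 bits
  H(C) = 0.7807 bits

Ranking: B > A > C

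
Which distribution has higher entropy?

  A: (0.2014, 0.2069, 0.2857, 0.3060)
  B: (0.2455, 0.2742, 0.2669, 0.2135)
B

Both distributions are close to uniform, making this a harder comparison.

H(A) = 1.9751 bits
H(B) = 1.9935 bits

The distribution closer to uniform has higher entropy.
Answer: B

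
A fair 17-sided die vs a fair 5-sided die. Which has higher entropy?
17-sided die

Both are uniform distributions; for uniform over n outcomes, H = log₂(n). H(17-sided) = log₂(17) = 4.087 bits and H(5-sided) = log₂(5) = 2.322 bits. More outcomes in a uniform distribution means higher entropy.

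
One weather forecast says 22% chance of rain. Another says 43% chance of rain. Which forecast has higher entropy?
43% forecast

Treat each forecast as a Bernoulli distribution. Binary entropy is maximized at p=0.5 and falls off symmetrically toward 0 or 1. The 43% forecast is closer to 50%, so it is more uncertain. H(22%) ≈ 0.760 bits, H(43%) ≈ 0.986 bits.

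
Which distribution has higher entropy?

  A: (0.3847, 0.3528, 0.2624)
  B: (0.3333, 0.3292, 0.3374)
B

Both distributions are close to uniform, making this a harder comparison.

H(A) = 1.5670 bits
H(B) = 1.5849 bits

The distribution closer to uniform has higher entropy.
Answer: B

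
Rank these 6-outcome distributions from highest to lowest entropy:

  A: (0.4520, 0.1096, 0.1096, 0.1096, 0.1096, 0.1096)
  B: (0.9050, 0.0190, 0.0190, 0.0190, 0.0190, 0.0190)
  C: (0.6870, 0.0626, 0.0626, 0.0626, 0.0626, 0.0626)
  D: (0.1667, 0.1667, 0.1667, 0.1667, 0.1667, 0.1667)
D > A > C > B

Key insight: Entropy is maximized by uniform distributions and minimized by concentrated distributions.

Entropies:
  H(A) = 2.2658 bits
  H(B) = 0.6735 bits
  H(C) = 1.6234 bits
  H(D) = 2.5850 bits

Ranking: D > A > C > B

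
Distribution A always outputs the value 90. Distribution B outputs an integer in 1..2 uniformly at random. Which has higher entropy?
B

A is deterministic, so H(A) = 0. B is uniform over 2 outcomes, so H(B) = log₂(2) = 1.000 bits. Any distribution with genuine randomness has higher entropy than a deterministic one.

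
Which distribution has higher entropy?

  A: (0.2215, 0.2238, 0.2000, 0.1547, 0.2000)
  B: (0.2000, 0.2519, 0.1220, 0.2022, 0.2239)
A

Both distributions are close to uniform, making this a harder comparison.

H(A) = 2.3103 bits
H(B) = 2.2854 bits

The distribution closer to uniform has higher entropy.
Answer: A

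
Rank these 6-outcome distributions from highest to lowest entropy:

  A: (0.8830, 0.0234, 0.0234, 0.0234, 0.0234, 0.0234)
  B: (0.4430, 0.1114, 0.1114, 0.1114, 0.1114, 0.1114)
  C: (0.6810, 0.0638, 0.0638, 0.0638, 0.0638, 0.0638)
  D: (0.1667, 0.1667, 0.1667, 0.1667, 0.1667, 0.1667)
D > B > C > A

Key insight: Entropy is maximized by uniform distributions and minimized by concentrated distributions.

Entropies:
  H(A) = 0.7923 bits
  H(B) = 2.2839 bits
  H(C) = 1.6440 bits
  H(D) = 2.5850 bits

Ranking: D > B > C > A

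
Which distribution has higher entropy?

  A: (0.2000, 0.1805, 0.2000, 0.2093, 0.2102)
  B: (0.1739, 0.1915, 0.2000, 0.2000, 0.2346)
A

Both distributions are close to uniform, making this a harder comparison.

H(A) = 2.3198 bits
H(B) = 2.3150 bits

The distribution closer to uniform has higher entropy.
Answer: A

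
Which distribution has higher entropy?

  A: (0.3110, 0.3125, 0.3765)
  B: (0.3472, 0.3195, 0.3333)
B

Both distributions are close to uniform, making this a harder comparison.

H(A) = 1.5790 bits
H(B) = 1.5841 bits

The distribution closer to uniform has higher entropy.
Answer: B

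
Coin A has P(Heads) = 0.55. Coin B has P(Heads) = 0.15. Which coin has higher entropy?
A

For binary distributions, entropy is maximized at p=0.5 and decreases as p moves toward 0 or 1.

H(A) = H(0.55) = 0.9928 bits
H(B) = H(0.15) = 0.6098 bits

Distribution A (p=0.55) is closer to uniform (p=0.5), so it has higher entropy.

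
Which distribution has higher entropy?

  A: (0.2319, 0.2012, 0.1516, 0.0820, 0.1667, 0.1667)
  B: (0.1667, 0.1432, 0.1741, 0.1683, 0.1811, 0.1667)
B

Both distributions are close to uniform, making this a harder comparison.

H(A) = 2.5245 bits
H(B) = 2.5813 bits

The distribution closer to uniform has higher entropy.
Answer: B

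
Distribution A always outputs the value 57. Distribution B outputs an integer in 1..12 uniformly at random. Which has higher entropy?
B

A is deterministic, so H(A) = 0. B is uniform over 12 outcomes, so H(B) = log₂(12) = 3.585 bits. Any distribution with genuine randomness has higher entropy than a deterministic one.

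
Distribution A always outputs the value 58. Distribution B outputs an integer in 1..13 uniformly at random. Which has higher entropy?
B

A is deterministic, so H(A) = 0. B is uniform over 13 outcomes, so H(B) = log₂(13) = 3.700 bits. Any distribution with genuine randomness has higher entropy than a deterministic one.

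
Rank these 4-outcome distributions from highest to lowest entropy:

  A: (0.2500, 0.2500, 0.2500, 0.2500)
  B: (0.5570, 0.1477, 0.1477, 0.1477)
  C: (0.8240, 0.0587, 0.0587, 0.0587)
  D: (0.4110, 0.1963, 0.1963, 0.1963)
A > D > B > C

Key insight: Entropy is maximized by uniform distributions and minimized by concentrated distributions.

Entropies:
  H(A) = 2.0000 bits
  H(B) = 1.6927 bits
  H(C) = 0.9502 bits
  H(D) = 1.9106 bits

Ranking: A > D > B > C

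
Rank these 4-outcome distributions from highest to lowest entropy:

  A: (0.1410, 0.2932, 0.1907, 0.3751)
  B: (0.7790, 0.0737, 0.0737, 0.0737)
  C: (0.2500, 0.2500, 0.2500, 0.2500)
C > A > B

Key insight: Entropy is maximized by uniform distributions and minimized by concentrated distributions.

- Uniform distributions have maximum entropy log₂(4) = 2.0000 bits
- The more "peaked" or concentrated a distribution, the lower its entropy

Entropies:
  H(A) = 1.9040 bits
  H(B) = 1.1123 bits
  H(C) = 2.0000 bits

Ranking: C > A > B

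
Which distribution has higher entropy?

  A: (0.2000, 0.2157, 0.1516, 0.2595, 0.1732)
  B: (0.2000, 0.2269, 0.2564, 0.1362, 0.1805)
A

Both distributions are close to uniform, making this a harder comparison.

H(A) = 2.2975 bits
H(B) = 2.2909 bits

The distribution closer to uniform has higher entropy.
Answer: A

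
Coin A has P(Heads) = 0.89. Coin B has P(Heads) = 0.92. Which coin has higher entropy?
A

For binary distributions, entropy is maximized at p=0.5 and decreases as p moves toward 0 or 1.

H(A) = H(0.89) = 0.4999 bits
H(B) = H(0.92) = 0.4022 bits

Distribution A (p=0.89) is closer to uniform (p=0.5), so it has higher entropy.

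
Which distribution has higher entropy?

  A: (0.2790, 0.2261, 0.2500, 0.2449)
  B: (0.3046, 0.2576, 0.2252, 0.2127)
A

Both distributions are close to uniform, making this a harder comparison.

H(A) = 1.9959 bits
H(B) = 1.9857 bits

The distribution closer to uniform has higher entropy.
Answer: A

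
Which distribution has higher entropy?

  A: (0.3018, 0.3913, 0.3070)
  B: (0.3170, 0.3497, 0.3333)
B

Both distributions are close to uniform, making this a harder comparison.

H(A) = 1.5743 bits
H(B) = 1.5838 bits

The distribution closer to uniform has higher entropy.
Answer: B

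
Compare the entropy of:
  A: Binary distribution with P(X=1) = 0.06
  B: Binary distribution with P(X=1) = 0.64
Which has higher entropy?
B

For binary distributions, entropy is maximized at p=0.5 and decreases as p moves toward 0 or 1.

H(A) = H(0.06) = 0.3274 bits
H(B) = H(0.64) = 0.9427 bits

Distribution B (p=0.64) is closer to uniform (p=0.5), so it has higher entropy.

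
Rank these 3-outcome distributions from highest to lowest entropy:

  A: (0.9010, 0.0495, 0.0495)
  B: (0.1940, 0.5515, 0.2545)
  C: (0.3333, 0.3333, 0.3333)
C > B > A

Key insight: Entropy is maximized by uniform distributions and minimized by concentrated distributions.

- Uniform distributions have maximum entropy log₂(3) = 1.5850 bits
- The more "peaked" or concentrated a distribution, the lower its entropy

Entropies:
  H(A) = 0.5648 bits
  H(B) = 1.4349 bits
  H(C) = 1.5850 bits

Ranking: C > B > A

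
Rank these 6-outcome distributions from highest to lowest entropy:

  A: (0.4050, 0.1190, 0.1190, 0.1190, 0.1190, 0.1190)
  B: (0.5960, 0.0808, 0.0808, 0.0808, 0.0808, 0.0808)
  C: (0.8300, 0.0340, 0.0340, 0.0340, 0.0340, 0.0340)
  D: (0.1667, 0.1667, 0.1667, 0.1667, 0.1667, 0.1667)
D > A > B > C

Key insight: Entropy is maximized by uniform distributions and minimized by concentrated distributions.

Entropies:
  H(A) = 2.3553 bits
  H(B) = 1.9113 bits
  H(C) = 1.0524 bits
  H(D) = 2.5850 bits

Ranking: D > A > B > C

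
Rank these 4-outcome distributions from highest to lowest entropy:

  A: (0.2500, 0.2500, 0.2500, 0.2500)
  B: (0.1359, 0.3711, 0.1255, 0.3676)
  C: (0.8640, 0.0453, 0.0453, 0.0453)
A > B > C

Key insight: Entropy is maximized by uniform distributions and minimized by concentrated distributions.

- Uniform distributions have maximum entropy log₂(4) = 2.0000 bits
- The more "peaked" or concentrated a distribution, the lower its entropy

Entropies:
  H(A) = 2.0000 bits
  H(B) = 1.8284 bits
  H(C) = 0.7892 bits

Ranking: A > B > C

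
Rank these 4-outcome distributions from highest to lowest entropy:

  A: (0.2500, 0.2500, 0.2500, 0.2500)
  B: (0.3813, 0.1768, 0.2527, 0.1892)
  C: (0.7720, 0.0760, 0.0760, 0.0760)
A > B > C

Key insight: Entropy is maximized by uniform distributions and minimized by concentrated distributions.

- Uniform distributions have maximum entropy log₂(4) = 2.0000 bits
- The more "peaked" or concentrated a distribution, the lower its entropy

Entropies:
  H(A) = 2.0000 bits
  H(B) = 1.9283 bits
  H(C) = 1.1359 bits

Ranking: A > B > C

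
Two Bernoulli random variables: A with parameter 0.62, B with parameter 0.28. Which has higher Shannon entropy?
A

For binary distributions, entropy is maximized at p=0.5 and decreases as p moves toward 0 or 1.

H(A) = H(0.62) = 0.9580 bits
H(B) = H(0.28) = 0.8555 bits

Distribution A (p=0.62) is closer to uniform (p=0.5), so it has higher entropy.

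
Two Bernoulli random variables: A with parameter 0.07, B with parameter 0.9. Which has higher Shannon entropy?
B

For binary distributions, entropy is maximized at p=0.5 and decreases as p moves toward 0 or 1.

H(A) = H(0.07) = 0.3659 bits
H(B) = H(0.9) = 0.4690 bits

Distribution B (p=0.9) is closer to uniform (p=0.5), so it has higher entropy.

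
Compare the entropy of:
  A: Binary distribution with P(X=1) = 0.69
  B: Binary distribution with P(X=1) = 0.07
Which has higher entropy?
A

For binary distributions, entropy is maximized at p=0.5 and decreases as p moves toward 0 or 1.

H(A) = H(0.69) = 0.8932 bits
H(B) = H(0.07) = 0.3659 bits

Distribution A (p=0.69) is closer to uniform (p=0.5), so it has higher entropy.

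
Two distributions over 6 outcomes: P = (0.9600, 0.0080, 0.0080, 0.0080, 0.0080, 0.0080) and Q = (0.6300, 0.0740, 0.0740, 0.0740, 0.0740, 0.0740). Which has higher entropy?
Q

P is highly concentrated on one outcome (96%), making it nearly deterministic. Q spreads its mass more evenly (max 63%). The more spread-out distribution has higher entropy: H(P) ≈ 0.335 bits, H(Q) ≈ 1.810 bits.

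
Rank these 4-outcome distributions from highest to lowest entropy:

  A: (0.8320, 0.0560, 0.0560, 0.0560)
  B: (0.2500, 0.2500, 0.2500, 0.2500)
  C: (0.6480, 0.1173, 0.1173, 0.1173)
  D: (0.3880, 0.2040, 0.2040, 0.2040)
B > D > C > A

Key insight: Entropy is maximized by uniform distributions and minimized by concentrated distributions.

Entropies:
  H(A) = 0.9194 bits
  H(B) = 2.0000 bits
  H(C) = 1.4937 bits
  H(D) = 1.9335 bits

Ranking: B > D > C > A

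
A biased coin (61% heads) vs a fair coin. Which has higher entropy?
Fair coin

The fair coin is uniform (p=0.5), maximizing binary entropy at 1 bit. The biased coin has H(0.61) ≈ 0.965 bits — its outcome is more predictable, so its entropy is lower.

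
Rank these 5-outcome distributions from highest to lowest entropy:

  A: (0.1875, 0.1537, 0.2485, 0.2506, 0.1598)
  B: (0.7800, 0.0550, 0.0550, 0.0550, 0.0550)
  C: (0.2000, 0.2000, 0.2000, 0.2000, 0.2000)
C > A > B

Key insight: Entropy is maximized by uniform distributions and minimized by concentrated distributions.

- Uniform distributions have maximum entropy log₂(5) = 2.3219 bits
- The more "peaked" or concentrated a distribution, the lower its entropy

Entropies:
  H(A) = 2.2903 bits
  H(B) = 1.2002 bits
  H(C) = 2.3219 bits

Ranking: C > A > B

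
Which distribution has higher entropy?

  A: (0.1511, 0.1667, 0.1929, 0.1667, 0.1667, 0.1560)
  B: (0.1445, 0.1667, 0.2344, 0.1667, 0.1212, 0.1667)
A

Both distributions are close to uniform, making this a harder comparison.

H(A) = 2.5805 bits
H(B) = 2.5552 bits

The distribution closer to uniform has higher entropy.
Answer: A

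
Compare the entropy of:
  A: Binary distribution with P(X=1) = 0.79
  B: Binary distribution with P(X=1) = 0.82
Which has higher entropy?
A

For binary distributions, entropy is maximized at p=0.5 and decreases as p moves toward 0 or 1.

H(A) = H(0.79) = 0.7415 bits
H(B) = H(0.82) = 0.6801 bits

Distribution A (p=0.79) is closer to uniform (p=0.5), so it has higher entropy.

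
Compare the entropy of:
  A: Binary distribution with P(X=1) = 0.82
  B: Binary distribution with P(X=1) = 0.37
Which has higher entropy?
B

For binary distributions, entropy is maximized at p=0.5 and decreases as p moves toward 0 or 1.

H(A) = H(0.82) = 0.6801 bits
H(B) = H(0.37) = 0.9507 bits

Distribution B (p=0.37) is closer to uniform (p=0.5), so it has higher entropy.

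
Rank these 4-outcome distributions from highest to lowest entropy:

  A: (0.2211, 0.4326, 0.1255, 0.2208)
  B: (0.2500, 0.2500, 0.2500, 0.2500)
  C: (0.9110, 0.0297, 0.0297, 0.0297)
B > A > C

Key insight: Entropy is maximized by uniform distributions and minimized by concentrated distributions.

- Uniform distributions have maximum entropy log₂(4) = 2.0000 bits
- The more "peaked" or concentrated a distribution, the lower its entropy

Entropies:
  H(A) = 1.8613 bits
  H(B) = 2.0000 bits
  H(C) = 0.5742 bits

Ranking: B > A > C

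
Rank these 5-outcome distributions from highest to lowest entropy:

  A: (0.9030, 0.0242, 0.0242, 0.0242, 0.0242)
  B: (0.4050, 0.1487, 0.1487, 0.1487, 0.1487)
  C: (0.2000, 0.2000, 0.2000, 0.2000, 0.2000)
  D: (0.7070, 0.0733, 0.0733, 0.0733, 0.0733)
C > B > D > A

Key insight: Entropy is maximized by uniform distributions and minimized by concentrated distributions.

Entropies:
  H(A) = 0.6534 bits
  H(B) = 2.1638 bits
  H(C) = 2.3219 bits
  H(D) = 1.4586 bits

Ranking: C > B > D > A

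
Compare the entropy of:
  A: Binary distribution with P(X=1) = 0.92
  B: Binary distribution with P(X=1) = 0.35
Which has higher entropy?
B

For binary distributions, entropy is maximized at p=0.5 and decreases as p moves toward 0 or 1.

H(A) = H(0.92) = 0.4022 bits
H(B) = H(0.35) = 0.9341 bits

Distribution B (p=0.35) is closer to uniform (p=0.5), so it has higher entropy.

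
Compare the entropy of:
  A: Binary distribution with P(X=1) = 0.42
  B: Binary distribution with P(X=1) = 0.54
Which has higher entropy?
B

For binary distributions, entropy is maximized at p=0.5 and decreases as p moves toward 0 or 1.

H(A) = H(0.42) = 0.9815 bits
H(B) = H(0.54) = 0.9954 bits

Distribution B (p=0.54) is closer to uniform (p=0.5), so it has higher entropy.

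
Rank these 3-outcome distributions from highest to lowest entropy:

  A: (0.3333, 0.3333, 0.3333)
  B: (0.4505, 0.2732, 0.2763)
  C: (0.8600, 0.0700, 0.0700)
A > B > C

Key insight: Entropy is maximized by uniform distributions and minimized by concentrated distributions.

- Uniform distributions have maximum entropy log₂(3) = 1.5850 bits
- The more "peaked" or concentrated a distribution, the lower its entropy

Entropies:
  H(A) = 1.5850 bits
  H(B) = 1.5424 bits
  H(C) = 0.7242 bits

Ranking: A > B > C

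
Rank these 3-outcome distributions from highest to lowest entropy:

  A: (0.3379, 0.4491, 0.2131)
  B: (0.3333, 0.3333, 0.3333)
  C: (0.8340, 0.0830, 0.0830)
B > A > C

Key insight: Entropy is maximized by uniform distributions and minimized by concentrated distributions.

- Uniform distributions have maximum entropy log₂(3) = 1.5850 bits
- The more "peaked" or concentrated a distribution, the lower its entropy

Entropies:
  H(A) = 1.5229 bits
  H(B) = 1.5850 bits
  H(C) = 0.8145 bits

Ranking: B > A > C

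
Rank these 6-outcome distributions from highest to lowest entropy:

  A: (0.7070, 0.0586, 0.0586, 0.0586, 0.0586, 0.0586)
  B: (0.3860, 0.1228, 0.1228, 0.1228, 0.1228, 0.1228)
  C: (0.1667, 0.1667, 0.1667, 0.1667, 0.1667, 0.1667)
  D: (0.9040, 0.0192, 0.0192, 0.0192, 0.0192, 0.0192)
C > B > A > D

Key insight: Entropy is maximized by uniform distributions and minimized by concentrated distributions.

Entropies:
  H(A) = 1.5529 bits
  H(B) = 2.3878 bits
  H(C) = 2.5850 bits
  H(D) = 0.6791 bits

Ranking: C > B > A > D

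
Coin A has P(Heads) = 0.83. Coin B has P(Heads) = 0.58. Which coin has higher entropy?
B

For binary distributions, entropy is maximized at p=0.5 and decreases as p moves toward 0 or 1.

H(A) = H(0.83) = 0.6577 bits
H(B) = H(0.58) = 0.9815 bits

Distribution B (p=0.58) is closer to uniform (p=0.5), so it has higher entropy.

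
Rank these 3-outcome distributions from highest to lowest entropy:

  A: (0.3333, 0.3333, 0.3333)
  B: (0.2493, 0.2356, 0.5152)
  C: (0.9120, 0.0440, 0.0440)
A > B > C

Key insight: Entropy is maximized by uniform distributions and minimized by concentrated distributions.

- Uniform distributions have maximum entropy log₂(3) = 1.5850 bits
- The more "peaked" or concentrated a distribution, the lower its entropy

Entropies:
  H(A) = 1.5850 bits
  H(B) = 1.4839 bits
  H(C) = 0.5178 bits

Ranking: A > B > C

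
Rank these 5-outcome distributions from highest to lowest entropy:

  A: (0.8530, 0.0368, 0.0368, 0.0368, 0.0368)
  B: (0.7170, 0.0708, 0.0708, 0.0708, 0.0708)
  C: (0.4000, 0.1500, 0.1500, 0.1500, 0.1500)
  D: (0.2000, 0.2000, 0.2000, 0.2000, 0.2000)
D > C > B > A

Key insight: Entropy is maximized by uniform distributions and minimized by concentrated distributions.

Entropies:
  H(A) = 0.8963 bits
  H(B) = 1.4255 bits
  H(C) = 2.1710 bits
  H(D) = 2.3219 bits

Ranking: D > C > B > A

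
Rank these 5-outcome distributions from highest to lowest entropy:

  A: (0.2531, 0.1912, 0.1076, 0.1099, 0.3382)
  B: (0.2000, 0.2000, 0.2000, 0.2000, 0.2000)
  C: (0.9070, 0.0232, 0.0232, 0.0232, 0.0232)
B > A > C

Key insight: Entropy is maximized by uniform distributions and minimized by concentrated distributions.

- Uniform distributions have maximum entropy log₂(5) = 2.3219 bits
- The more "peaked" or concentrated a distribution, the lower its entropy

Entropies:
  H(A) = 2.1832 bits
  H(B) = 2.3219 bits
  H(C) = 0.6324 bits

Ranking: B > A > C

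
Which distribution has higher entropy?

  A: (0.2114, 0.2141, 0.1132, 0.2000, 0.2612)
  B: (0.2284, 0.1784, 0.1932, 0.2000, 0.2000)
B

Both distributions are close to uniform, making this a harder comparison.

H(A) = 2.2762 bits
H(B) = 2.3172 bits

The distribution closer to uniform has higher entropy.
Answer: B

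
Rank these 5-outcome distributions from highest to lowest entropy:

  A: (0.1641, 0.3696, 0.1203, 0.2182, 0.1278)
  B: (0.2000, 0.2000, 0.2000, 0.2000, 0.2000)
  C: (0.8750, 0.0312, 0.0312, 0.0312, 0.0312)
B > A > C

Key insight: Entropy is maximized by uniform distributions and minimized by concentrated distributions.

- Uniform distributions have maximum entropy log₂(5) = 2.3219 bits
- The more "peaked" or concentrated a distribution, the lower its entropy

Entropies:
  H(A) = 2.1847 bits
  H(B) = 2.3219 bits
  H(C) = 0.7936 bits

Ranking: B > A > C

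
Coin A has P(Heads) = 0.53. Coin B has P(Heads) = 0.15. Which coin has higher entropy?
A

For binary distributions, entropy is maximized at p=0.5 and decreases as p moves toward 0 or 1.

H(A) = H(0.53) = 0.9974 bits
H(B) = H(0.15) = 0.6098 bits

Distribution A (p=0.53) is closer to uniform (p=0.5), so it has higher entropy.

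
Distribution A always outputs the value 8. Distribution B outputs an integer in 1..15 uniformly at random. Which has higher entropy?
B

A is deterministic, so H(A) = 0. B is uniform over 15 outcomes, so H(B) = log₂(15) = 3.907 bits. Any distribution with genuine randomness has higher entropy than a deterministic one.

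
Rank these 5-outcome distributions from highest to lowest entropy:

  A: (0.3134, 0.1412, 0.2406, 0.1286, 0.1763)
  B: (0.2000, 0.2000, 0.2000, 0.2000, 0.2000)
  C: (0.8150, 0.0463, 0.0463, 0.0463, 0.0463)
B > A > C

Key insight: Entropy is maximized by uniform distributions and minimized by concentrated distributions.

- Uniform distributions have maximum entropy log₂(5) = 2.3219 bits
- The more "peaked" or concentrated a distribution, the lower its entropy

Entropies:
  H(A) = 2.2397 bits
  H(B) = 2.3219 bits
  H(C) = 1.0609 bits

Ranking: B > A > C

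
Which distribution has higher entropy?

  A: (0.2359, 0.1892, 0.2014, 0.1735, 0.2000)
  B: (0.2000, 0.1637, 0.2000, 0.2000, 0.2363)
A

Both distributions are close to uniform, making this a harder comparison.

H(A) = 2.3144 bits
H(B) = 2.3124 bits

The distribution closer to uniform has higher entropy.
Answer: A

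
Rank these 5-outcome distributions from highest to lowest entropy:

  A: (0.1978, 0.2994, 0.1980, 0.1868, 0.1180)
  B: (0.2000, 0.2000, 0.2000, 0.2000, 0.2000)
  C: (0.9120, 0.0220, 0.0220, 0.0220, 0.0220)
B > A > C

Key insight: Entropy is maximized by uniform distributions and minimized by concentrated distributions.

- Uniform distributions have maximum entropy log₂(5) = 2.3219 bits
- The more "peaked" or concentrated a distribution, the lower its entropy

Entropies:
  H(A) = 2.2619 bits
  H(B) = 2.3219 bits
  H(C) = 0.6058 bits

Ranking: B > A > C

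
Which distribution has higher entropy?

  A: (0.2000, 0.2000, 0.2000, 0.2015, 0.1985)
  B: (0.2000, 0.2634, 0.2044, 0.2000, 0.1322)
A

Both distributions are close to uniform, making this a harder comparison.

H(A) = 2.3219 bits
H(B) = 2.2898 bits

The distribution closer to uniform has higher entropy.
Answer: A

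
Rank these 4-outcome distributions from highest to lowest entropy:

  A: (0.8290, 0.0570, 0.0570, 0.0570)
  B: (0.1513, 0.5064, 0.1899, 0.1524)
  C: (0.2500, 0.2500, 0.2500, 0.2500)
C > B > A

Key insight: Entropy is maximized by uniform distributions and minimized by concentrated distributions.

- Uniform distributions have maximum entropy log₂(4) = 2.0000 bits
- The more "peaked" or concentrated a distribution, the lower its entropy

Entropies:
  H(A) = 0.9310 bits
  H(B) = 1.7780 bits
  H(C) = 2.0000 bits

Ranking: C > B > A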